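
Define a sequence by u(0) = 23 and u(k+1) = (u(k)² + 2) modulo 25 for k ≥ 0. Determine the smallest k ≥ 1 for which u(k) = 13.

We have u(0) = 23, u(1) = 6, u(2) = 13, u(3) = 21, u(4) = 18, u(5) = 1, u(6) = 3, u(7) = 11, u(8) = 23.
Since u(8) = u(0) = 23, the sequence is periodic with period 8.
The value 13 first appears (with k ≥ 1) at u(2).

2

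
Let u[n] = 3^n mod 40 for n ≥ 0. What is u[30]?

Listing terms: u[0] = 1; u[1] = 3; u[2] = 9; u[3] = 27; u[4] = 1.
The sequence repeats with period 4.
(30 - 0) mod 4 = 2, so u[30] = u[2] = 9.

9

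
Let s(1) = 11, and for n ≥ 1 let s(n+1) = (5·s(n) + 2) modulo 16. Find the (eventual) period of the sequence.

8

Computing terms: s(1) = 11,  s(2) = 9,  s(3) = 15,  s(4) = 13,  s(5) = 3,  s(6) = 1,  s(7) = 7,  s(8) = 5,  s(9) = 11.
The sequence repeats with period 8.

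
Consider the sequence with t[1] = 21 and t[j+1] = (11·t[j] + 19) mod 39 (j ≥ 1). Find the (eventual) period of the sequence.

Listing terms: t[1] = 21; t[2] = 16; t[3] = 0; t[4] = 19; t[5] = 33; t[6] = 31; t[7] = 9; t[8] = 1; t[9] = 30; t[10] = 37; t[11] = 36; t[12] = 25; t[13] = 21.
Since t[13] = t[1] = 21, the sequence is periodic with period 12.

12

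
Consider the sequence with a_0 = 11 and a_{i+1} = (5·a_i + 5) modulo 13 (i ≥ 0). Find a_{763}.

Computing terms: a_0 = 11,  a_1 = 8,  a_2 = 6,  a_3 = 9,  a_4 = 11.
The sequence repeats with period 4.
(763 - 0) mod 4 = 3, so a_{763} = a_3 = 9.

9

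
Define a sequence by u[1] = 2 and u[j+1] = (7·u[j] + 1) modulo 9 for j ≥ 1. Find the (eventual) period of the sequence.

9

u[1] = 2,  u[2] = 6,  u[3] = 7,  u[4] = 5,  u[5] = 0,  u[6] = 1,  u[7] = 8,  u[8] = 3,  u[9] = 4,  u[10] = 2.
Since u[10] = u[1] = 2, the sequence is periodic with period 9.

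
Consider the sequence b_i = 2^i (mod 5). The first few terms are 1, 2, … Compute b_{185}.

2

We have b_0 = 1,  b_1 = 2,  b_2 = 4,  b_3 = 3,  b_4 = 1.
Since b_4 = b_0 = 1, the sequence is periodic with period 4.
(185 - 0) mod 4 = 1, so b_{185} = b_1 = 2.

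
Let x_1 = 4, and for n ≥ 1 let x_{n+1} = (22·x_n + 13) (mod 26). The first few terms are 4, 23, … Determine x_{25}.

17

We have x_1 = 4; x_2 = 23; x_3 = 25; x_4 = 17; x_5 = 23.
Since x_5 = x_2 = 23, the sequence is eventually periodic: after a pre-period of length 1 it cycles with period 3.
For n ≥ 2, x_n depends only on (n - 2) mod 3. (25 - 2) mod 3 = 2, so x_{25} = x_4 = 17.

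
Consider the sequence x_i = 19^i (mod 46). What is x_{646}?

9

Listing terms: x_0 = 1, x_1 = 19, x_2 = 39, x_3 = 5, x_4 = 3, x_5 = 11, x_6 = 25, x_7 = 15, x_8 = 9, x_9 = 33, x_{10} = 29, x_{11} = 45, x_{12} = 27, x_{13} = 7, x_{14} = 41, x_{15} = 43, x_{16} = 35, x_{17} = 21, x_{18} = 31, x_{19} = 37, x_{20} = 13, x_{21} = 17, x_{22} = 1.
The sequence repeats with period 22.
(646 - 0) mod 22 = 8, so x_{646} = x_8 = 9.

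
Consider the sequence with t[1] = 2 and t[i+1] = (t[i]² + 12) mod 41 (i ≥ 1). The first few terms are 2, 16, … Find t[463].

4

Listing terms: t[1] = 2; t[2] = 16; t[3] = 22; t[4] = 4; t[5] = 28; t[6] = 17; t[7] = 14; t[8] = 3; t[9] = 21; t[10] = 2.
The sequence repeats with period 9.
So t[463] = t[1 + ((463-1) mod 9)] = t[4] = 4.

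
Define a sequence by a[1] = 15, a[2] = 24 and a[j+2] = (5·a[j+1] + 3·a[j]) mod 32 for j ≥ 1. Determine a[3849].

13

a[1] = 15, a[2] = 24, a[3] = 5, a[4] = 1, a[5] = 20, a[6] = 7, a[7] = 31, a[8] = 16, a[9] = 13, a[10] = 17, a[11] = 28, a[12] = 31, a[13] = 15, a[14] = 8, a[15] = 21, a[16] = 1, a[17] = 4, a[18] = 23, a[19] = 31, a[20] = 0, a[21] = 29, a[22] = 17, a[23] = 12, a[24] = 15, a[25] = 15, a[26] = 24.
The sequence repeats with period 24.
So a[3849] = a[1 + ((3849-1) mod 24)] = a[9] = 13.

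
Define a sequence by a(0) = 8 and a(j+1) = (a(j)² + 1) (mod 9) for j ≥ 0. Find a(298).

We have a(0) = 8; a(1) = 2; a(2) = 5; a(3) = 8.
Since a(3) = a(0) = 8, the sequence is periodic with period 3.
So a(298) = a(0 + ((298-0) mod 3)) = a(1) = 2.

2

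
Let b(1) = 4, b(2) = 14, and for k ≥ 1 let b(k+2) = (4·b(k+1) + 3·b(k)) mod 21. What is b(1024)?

14

Listing terms: b(1) = 4,  b(2) = 14,  b(3) = 5,  b(4) = 20,  b(5) = 11,  b(6) = 20,  b(7) = 8,  b(8) = 8,  b(9) = 14,  b(10) = 17,  b(11) = 5,  b(12) = 8,  b(13) = 5,  b(14) = 2,  b(15) = 2,  b(16) = 14,  b(17) = 20,  b(18) = 17,  b(19) = 2,  b(20) = 17,  b(21) = 11,  b(22) = 11,  b(23) = 14,  b(24) = 5.
Since (b(23), b(24)) = (b(2), b(3)) = (14, 5) (two consecutive terms determine the rest), the sequence is eventually periodic: after a pre-period of length 1 it cycles with period 21.
For k ≥ 2, b(k) depends only on (k - 2) mod 21. (1024 - 2) mod 21 = 14, so b(1024) = b(16) = 14.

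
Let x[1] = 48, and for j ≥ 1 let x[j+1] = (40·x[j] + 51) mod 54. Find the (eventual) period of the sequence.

9

We have x[1] = 48, x[2] = 27, x[3] = 51, x[4] = 39, x[5] = 45, x[6] = 15, x[7] = 3, x[8] = 9, x[9] = 33, x[10] = 21, x[11] = 27.
Since x[11] = x[2] = 27, the sequence is eventually periodic: after a pre-period of length 1 it cycles with period 9.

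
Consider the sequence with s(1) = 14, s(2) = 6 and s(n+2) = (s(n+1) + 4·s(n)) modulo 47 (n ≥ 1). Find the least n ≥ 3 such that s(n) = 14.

27

s(1) = 14,  s(2) = 6,  s(3) = 15,  s(4) = 39,  s(5) = 5,  s(6) = 20,  s(7) = 40,  s(8) = 26,  s(9) = 45,  s(10) = 8,  s(11) = 0,  s(12) = 32,  s(13) = 32,  s(14) = 19,  s(15) = 6,  s(16) = 35,  s(17) = 12,  s(18) = 11,  s(19) = 12,  s(20) = 9,  s(21) = 10,  s(22) = 46,  s(23) = 39,  s(24) = 35,  s(25) = 3,  s(26) = 2,  s(27) = 14,  s(28) = 22,  s(29) = 31,  s(30) = 25,  s(31) = 8,  s(32) = 14,  s(33) = 46,  s(34) = 8,  s(35) = 4,  s(36) = 36,  s(37) = 5,  s(38) = 8,  s(39) = 28,  s(40) = 13,  s(41) = 31,  s(42) = 36,  s(43) = 19,  s(44) = 22,  s(45) = 4,  s(46) = 45,  s(47) = 14,  s(48) = 6.
Since (s(47), s(48)) = (s(1), s(2)) = (14, 6) (two consecutive terms determine the rest), the sequence is periodic with period 46.
The value 14 first appears (with n ≥ 3) at s(27).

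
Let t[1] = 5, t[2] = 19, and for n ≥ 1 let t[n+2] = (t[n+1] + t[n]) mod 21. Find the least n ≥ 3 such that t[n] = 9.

7

Computing terms: t[1] = 5, t[2] = 19, t[3] = 3, t[4] = 1, t[5] = 4, t[6] = 5, t[7] = 9, t[8] = 14, t[9] = 2, t[10] = 16, t[11] = 18, t[12] = 13, t[13] = 10, t[14] = 2, t[15] = 12, t[16] = 14, t[17] = 5, t[18] = 19.
Since (t[17], t[18]) = (t[1], t[2]) = (5, 19) (two consecutive terms determine the rest), the sequence is periodic with period 16.
The value 9 first appears (with n ≥ 3) at t[7].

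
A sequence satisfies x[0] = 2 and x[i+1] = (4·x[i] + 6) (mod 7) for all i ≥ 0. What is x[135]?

Listing terms: x[0] = 2, x[1] = 0, x[2] = 6, x[3] = 2.
Since x[3] = x[0] = 2, the sequence is periodic with period 3.
So x[135] = x[0 + ((135-0) mod 3)] = x[0] = 2.

2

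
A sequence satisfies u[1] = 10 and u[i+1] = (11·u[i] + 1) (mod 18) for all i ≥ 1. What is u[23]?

We have u[1] = 10, u[2] = 3, u[3] = 16, u[4] = 15, u[5] = 4, u[6] = 9, u[7] = 10.
The sequence repeats with period 6.
(23 - 1) mod 6 = 4, so u[23] = u[5] = 4.

4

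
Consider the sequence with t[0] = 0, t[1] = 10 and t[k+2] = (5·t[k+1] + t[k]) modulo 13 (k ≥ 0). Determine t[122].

We have t[0] = 0,  t[1] = 10,  t[2] = 11,  t[3] = 0,  t[4] = 11,  t[5] = 3,  t[6] = 0,  t[7] = 3,  t[8] = 2,  t[9] = 0,  t[10] = 2,  t[11] = 10,  t[12] = 0,  t[13] = 10.
Since (t[12], t[13]) = (t[0], t[1]) = (0, 10) (two consecutive terms determine the rest), the sequence is periodic with period 12.
(122 - 0) mod 12 = 2, so t[122] = t[2] = 11.

11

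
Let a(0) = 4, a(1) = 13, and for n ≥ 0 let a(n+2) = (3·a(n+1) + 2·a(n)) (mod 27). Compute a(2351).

a(0) = 4, a(1) = 13, a(2) = 20, a(3) = 5, a(4) = 1, a(5) = 13, a(6) = 14, a(7) = 14, a(8) = 16, a(9) = 22, a(10) = 17, a(11) = 14, a(12) = 22, a(13) = 13, a(14) = 2, a(15) = 5, a(16) = 19, a(17) = 13, a(18) = 23, a(19) = 14, a(20) = 7, a(21) = 22, a(22) = 26, a(23) = 14, a(24) = 13, a(25) = 13, a(26) = 11, a(27) = 5, a(28) = 10, a(29) = 13, a(30) = 5, a(31) = 14, a(32) = 25, a(33) = 22, a(34) = 8, a(35) = 14, a(36) = 4, a(37) = 13.
The sequence repeats with period 36.
(2351 - 0) mod 36 = 11, so a(2351) = a(11) = 14.

14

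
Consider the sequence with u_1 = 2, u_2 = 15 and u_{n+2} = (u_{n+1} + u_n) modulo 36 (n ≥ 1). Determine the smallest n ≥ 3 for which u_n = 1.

15

u_1 = 2, u_2 = 15, u_3 = 17, u_4 = 32, u_5 = 13, u_6 = 9, u_7 = 22, u_8 = 31, u_9 = 17, u_{10} = 12, u_{11} = 29, u_{12} = 5, u_{13} = 34, u_{14} = 3, u_{15} = 1, u_{16} = 4, u_{17} = 5, u_{18} = 9, u_{19} = 14, u_{20} = 23, u_{21} = 1, u_{22} = 24, u_{23} = 25, u_{24} = 13, u_{25} = 2, u_{26} = 15.
Since (u_{25}, u_{26}) = (u_1, u_2) = (2, 15) (two consecutive terms determine the rest), the sequence is periodic with period 24.
The value 1 first appears (with n ≥ 3) at u_{15}.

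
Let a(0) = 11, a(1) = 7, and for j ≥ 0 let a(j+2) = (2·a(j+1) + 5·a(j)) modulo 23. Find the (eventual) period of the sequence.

Computing terms: a(0) = 11, a(1) = 7, a(2) = 0, a(3) = 12, a(4) = 1, a(5) = 16, a(6) = 14, a(7) = 16, a(8) = 10, a(9) = 8, a(10) = 20, a(11) = 11, a(12) = 7.
Since (a(11), a(12)) = (a(0), a(1)) = (11, 7) (two consecutive terms determine the rest), the sequence is periodic with period 11.

11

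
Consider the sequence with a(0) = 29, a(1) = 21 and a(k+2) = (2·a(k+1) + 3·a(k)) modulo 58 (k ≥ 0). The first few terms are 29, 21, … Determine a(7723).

11

We have a(0) = 29,  a(1) = 21,  a(2) = 13,  a(3) = 31,  a(4) = 43,  a(5) = 5,  a(6) = 23,  a(7) = 3,  a(8) = 17,  a(9) = 43,  a(10) = 21,  a(11) = 55,  a(12) = 57,  a(13) = 47,  a(14) = 33,  a(15) = 33,  a(16) = 49,  a(17) = 23,  a(18) = 19,  a(19) = 49,  a(20) = 39,  a(21) = 51,  a(22) = 45,  a(23) = 11,  a(24) = 41,  a(25) = 57,  a(26) = 5,  a(27) = 7,  a(28) = 29,  a(29) = 21.
The sequence repeats with period 28.
(7723 - 0) mod 28 = 23, so a(7723) = a(23) = 11.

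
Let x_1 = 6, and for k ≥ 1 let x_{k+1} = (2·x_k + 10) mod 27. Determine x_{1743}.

18

Listing terms: x_1 = 6,  x_2 = 22,  x_3 = 0,  x_4 = 10,  x_5 = 3,  x_6 = 16,  x_7 = 15,  x_8 = 13,  x_9 = 9,  x_{10} = 1,  x_{11} = 12,  x_{12} = 7,  x_{13} = 24,  x_{14} = 4,  x_{15} = 18,  x_{16} = 19,  x_{17} = 21,  x_{18} = 25,  x_{19} = 6.
Since x_{19} = x_1 = 6, the sequence is periodic with period 18.
(1743 - 1) mod 18 = 14, so x_{1743} = x_{15} = 18.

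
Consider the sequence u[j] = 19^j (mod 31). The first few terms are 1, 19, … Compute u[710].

5

Computing terms: u[0] = 1, u[1] = 19, u[2] = 20, u[3] = 8, u[4] = 28, u[5] = 5, u[6] = 2, u[7] = 7, u[8] = 9, u[9] = 16, u[10] = 25, u[11] = 10, u[12] = 4, u[13] = 14, u[14] = 18, u[15] = 1.
The sequence repeats with period 15.
So u[710] = u[0 + ((710-0) mod 15)] = u[5] = 5.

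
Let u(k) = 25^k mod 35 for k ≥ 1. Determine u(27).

15

Computing terms: u(1) = 25,  u(2) = 30,  u(3) = 15,  u(4) = 25.
Since u(4) = u(1) = 25, the sequence is periodic with period 3.
(27 - 1) mod 3 = 2, so u(27) = u(3) = 15.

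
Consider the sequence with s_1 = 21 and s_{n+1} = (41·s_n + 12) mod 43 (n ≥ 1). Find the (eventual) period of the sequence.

7

Listing terms: s_1 = 21, s_2 = 13, s_3 = 29, s_4 = 40, s_5 = 18, s_6 = 19, s_7 = 17, s_8 = 21.
The sequence repeats with period 7.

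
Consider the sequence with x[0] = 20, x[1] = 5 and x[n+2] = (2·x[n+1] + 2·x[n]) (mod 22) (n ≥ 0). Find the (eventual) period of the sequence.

x[0] = 20,  x[1] = 5,  x[2] = 6,  x[3] = 0,  x[4] = 12,  x[5] = 2,  x[6] = 6,  x[7] = 16,  x[8] = 0,  x[9] = 10,  x[10] = 20,  x[11] = 16,  x[12] = 6,  x[13] = 0.
Since (x[12], x[13]) = (x[2], x[3]) = (6, 0) (two consecutive terms determine the rest), the sequence is eventually periodic: after a pre-period of length 2 it cycles with period 10.

10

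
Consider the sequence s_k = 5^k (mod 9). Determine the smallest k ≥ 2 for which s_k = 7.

2

We have s_1 = 5,  s_2 = 7,  s_3 = 8,  s_4 = 4,  s_5 = 2,  s_6 = 1,  s_7 = 5.
The sequence repeats with period 6.
The value 7 first appears (with k ≥ 2) at s_2.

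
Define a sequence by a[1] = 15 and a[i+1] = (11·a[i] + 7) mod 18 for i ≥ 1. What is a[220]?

We have a[1] = 15; a[2] = 10; a[3] = 9; a[4] = 16; a[5] = 3; a[6] = 4; a[7] = 15.
The sequence repeats with period 6.
So a[220] = a[1 + ((220-1) mod 6)] = a[4] = 16.

16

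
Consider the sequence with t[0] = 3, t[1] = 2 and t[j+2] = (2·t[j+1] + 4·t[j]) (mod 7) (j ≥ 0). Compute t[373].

0

Computing terms: t[0] = 3, t[1] = 2, t[2] = 2, t[3] = 5, t[4] = 4, t[5] = 0, t[6] = 2, t[7] = 4, t[8] = 2, t[9] = 6, t[10] = 6, t[11] = 1, t[12] = 5, t[13] = 0, t[14] = 6, t[15] = 5, t[16] = 6, t[17] = 4, t[18] = 4, t[19] = 3, t[20] = 1, t[21] = 0, t[22] = 4, t[23] = 1, t[24] = 4, t[25] = 5, t[26] = 5, t[27] = 2, t[28] = 3, t[29] = 0, t[30] = 5, t[31] = 3, t[32] = 5, t[33] = 1, t[34] = 1, t[35] = 6, t[36] = 2, t[37] = 0, t[38] = 1, t[39] = 2, t[40] = 1, t[41] = 3, t[42] = 3, t[43] = 4, t[44] = 6, t[45] = 0, t[46] = 3, t[47] = 6, t[48] = 3, t[49] = 2.
Since (t[48], t[49]) = (t[0], t[1]) = (3, 2) (two consecutive terms determine the rest), the sequence is periodic with period 48.
(373 - 0) mod 48 = 37, so t[373] = t[37] = 0.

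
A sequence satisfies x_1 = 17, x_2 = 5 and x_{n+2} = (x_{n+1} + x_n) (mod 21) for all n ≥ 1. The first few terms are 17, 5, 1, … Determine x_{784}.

We have x_1 = 17,  x_2 = 5,  x_3 = 1,  x_4 = 6,  x_5 = 7,  x_6 = 13,  x_7 = 20,  x_8 = 12,  x_9 = 11,  x_{10} = 2,  x_{11} = 13,  x_{12} = 15,  x_{13} = 7,  x_{14} = 1,  x_{15} = 8,  x_{16} = 9,  x_{17} = 17,  x_{18} = 5.
The sequence repeats with period 16.
(784 - 1) mod 16 = 15, so x_{784} = x_{16} = 9.

9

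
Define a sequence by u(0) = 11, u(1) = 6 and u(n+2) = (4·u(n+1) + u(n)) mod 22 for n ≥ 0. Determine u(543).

Computing terms: u(0) = 11, u(1) = 6, u(2) = 13, u(3) = 14, u(4) = 3, u(5) = 4, u(6) = 19, u(7) = 14, u(8) = 9, u(9) = 6, u(10) = 11, u(11) = 6.
Since (u(10), u(11)) = (u(0), u(1)) = (11, 6) (two consecutive terms determine the rest), the sequence is periodic with period 10.
So u(543) = u(0 + ((543-0) mod 10)) = u(3) = 14.

14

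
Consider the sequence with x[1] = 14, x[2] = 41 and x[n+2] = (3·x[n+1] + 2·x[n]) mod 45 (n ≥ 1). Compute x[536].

13

We have x[1] = 14, x[2] = 41, x[3] = 16, x[4] = 40, x[5] = 17, x[6] = 41, x[7] = 22, x[8] = 13, x[9] = 38, x[10] = 5, x[11] = 1, x[12] = 13, x[13] = 41, x[14] = 14, x[15] = 34, x[16] = 40, x[17] = 8, x[18] = 14, x[19] = 13, x[20] = 22, x[21] = 2, x[22] = 5, x[23] = 19, x[24] = 22, x[25] = 14, x[26] = 41.
The sequence repeats with period 24.
(536 - 1) mod 24 = 7, so x[536] = x[8] = 13.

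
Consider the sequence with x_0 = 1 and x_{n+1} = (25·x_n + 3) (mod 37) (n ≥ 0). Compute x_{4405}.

5

We have x_0 = 1, x_1 = 28, x_2 = 0, x_3 = 3, x_4 = 4, x_5 = 29, x_6 = 25, x_7 = 36, x_8 = 15, x_9 = 8, x_{10} = 18, x_{11} = 9, x_{12} = 6, x_{13} = 5, x_{14} = 17, x_{15} = 21, x_{16} = 10, x_{17} = 31, x_{18} = 1.
The sequence repeats with period 18.
(4405 - 0) mod 18 = 13, so x_{4405} = x_{13} = 5.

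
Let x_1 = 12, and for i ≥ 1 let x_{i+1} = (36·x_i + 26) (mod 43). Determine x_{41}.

28

Listing terms: x_1 = 12, x_2 = 28, x_3 = 2, x_4 = 12.
The sequence repeats with period 3.
So x_{41} = x_{1 + ((41-1) mod 3)} = x_2 = 28.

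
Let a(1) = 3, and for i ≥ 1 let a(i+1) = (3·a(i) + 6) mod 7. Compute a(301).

3

We have a(1) = 3; a(2) = 1; a(3) = 2; a(4) = 5; a(5) = 0; a(6) = 6; a(7) = 3.
The sequence repeats with period 6.
(301 - 1) mod 6 = 0, so a(301) = a(1) = 3.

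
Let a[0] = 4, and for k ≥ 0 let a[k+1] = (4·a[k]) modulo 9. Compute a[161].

We have a[0] = 4, a[1] = 7, a[2] = 1, a[3] = 4.
The sequence repeats with period 3.
So a[161] = a[0 + ((161-0) mod 3)] = a[2] = 1.

1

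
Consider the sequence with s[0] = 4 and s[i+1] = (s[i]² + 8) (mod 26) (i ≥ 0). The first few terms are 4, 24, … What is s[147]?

22

Listing terms: s[0] = 4,  s[1] = 24,  s[2] = 12,  s[3] = 22,  s[4] = 24.
Since s[4] = s[1] = 24, the sequence is eventually periodic: after a pre-period of length 1 it cycles with period 3.
For i ≥ 1, s[i] depends only on (i - 1) mod 3. (147 - 1) mod 3 = 2, so s[147] = s[3] = 22.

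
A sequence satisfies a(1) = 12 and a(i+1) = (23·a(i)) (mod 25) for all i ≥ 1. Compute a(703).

23

Computing terms: a(1) = 12, a(2) = 1, a(3) = 23, a(4) = 4, a(5) = 17, a(6) = 16, a(7) = 18, a(8) = 14, a(9) = 22, a(10) = 6, a(11) = 13, a(12) = 24, a(13) = 2, a(14) = 21, a(15) = 8, a(16) = 9, a(17) = 7, a(18) = 11, a(19) = 3, a(20) = 19, a(21) = 12.
The sequence repeats with period 20.
(703 - 1) mod 20 = 2, so a(703) = a(3) = 23.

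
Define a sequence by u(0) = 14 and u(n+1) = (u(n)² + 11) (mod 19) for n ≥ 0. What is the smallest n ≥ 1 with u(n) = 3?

Computing terms: u(0) = 14; u(1) = 17; u(2) = 15; u(3) = 8; u(4) = 18; u(5) = 12; u(6) = 3; u(7) = 1; u(8) = 12.
Since u(8) = u(5) = 12, the sequence is eventually periodic: after a pre-period of length 5 it cycles with period 3.
The value 3 first appears (with n ≥ 1) at u(6).

6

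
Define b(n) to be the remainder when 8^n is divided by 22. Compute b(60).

We have b(1) = 8,  b(2) = 20,  b(3) = 6,  b(4) = 4,  b(5) = 10,  b(6) = 14,  b(7) = 2,  b(8) = 16,  b(9) = 18,  b(10) = 12,  b(11) = 8.
Since b(11) = b(1) = 8, the sequence is periodic with period 10.
So b(60) = b(1 + ((60-1) mod 10)) = b(10) = 12.

12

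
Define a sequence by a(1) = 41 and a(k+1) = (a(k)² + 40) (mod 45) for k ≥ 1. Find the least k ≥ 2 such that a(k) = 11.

2

We have a(1) = 41, a(2) = 11, a(3) = 26, a(4) = 41.
Since a(4) = a(1) = 41, the sequence is periodic with period 3.
The value 11 first appears (with k ≥ 2) at a(2).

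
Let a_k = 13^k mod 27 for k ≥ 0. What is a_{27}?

Computing terms: a_0 = 1; a_1 = 13; a_2 = 7; a_3 = 10; a_4 = 22; a_5 = 16; a_6 = 19; a_7 = 4; a_8 = 25; a_9 = 1.
Since a_9 = a_0 = 1, the sequence is periodic with period 9.
(27 - 0) mod 9 = 0, so a_{27} = a_0 = 1.

1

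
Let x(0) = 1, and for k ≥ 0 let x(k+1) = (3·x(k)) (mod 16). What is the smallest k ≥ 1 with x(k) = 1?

4

x(0) = 1; x(1) = 3; x(2) = 9; x(3) = 11; x(4) = 1.
The sequence repeats with period 4.
The value 1 next appears (with k ≥ 1) at x(4).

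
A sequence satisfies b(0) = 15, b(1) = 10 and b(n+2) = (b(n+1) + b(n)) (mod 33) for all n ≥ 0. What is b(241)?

10

Listing terms: b(0) = 15,  b(1) = 10,  b(2) = 25,  b(3) = 2,  b(4) = 27,  b(5) = 29,  b(6) = 23,  b(7) = 19,  b(8) = 9,  b(9) = 28,  b(10) = 4,  b(11) = 32,  b(12) = 3,  b(13) = 2,  b(14) = 5,  b(15) = 7,  b(16) = 12,  b(17) = 19,  b(18) = 31,  b(19) = 17,  b(20) = 15,  b(21) = 32,  b(22) = 14,  b(23) = 13,  b(24) = 27,  b(25) = 7,  b(26) = 1,  b(27) = 8,  b(28) = 9,  b(29) = 17,  b(30) = 26,  b(31) = 10,  b(32) = 3,  b(33) = 13,  b(34) = 16,  b(35) = 29,  b(36) = 12,  b(37) = 8,  b(38) = 20,  b(39) = 28,  b(40) = 15,  b(41) = 10.
Since (b(40), b(41)) = (b(0), b(1)) = (15, 10) (two consecutive terms determine the rest), the sequence is periodic with period 40.
(241 - 0) mod 40 = 1, so b(241) = b(1) = 10.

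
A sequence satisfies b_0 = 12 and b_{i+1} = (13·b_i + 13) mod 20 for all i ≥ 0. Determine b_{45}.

9

Listing terms: b_0 = 12, b_1 = 9, b_2 = 10, b_3 = 3, b_4 = 12.
The sequence repeats with period 4.
(45 - 0) mod 4 = 1, so b_{45} = b_1 = 9.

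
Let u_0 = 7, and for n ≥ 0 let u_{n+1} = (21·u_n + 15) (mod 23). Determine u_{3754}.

21

u_0 = 7; u_1 = 1; u_2 = 13; u_3 = 12; u_4 = 14; u_5 = 10; u_6 = 18; u_7 = 2; u_8 = 11; u_9 = 16; u_{10} = 6; u_{11} = 3; u_{12} = 9; u_{13} = 20; u_{14} = 21; u_{15} = 19; u_{16} = 0; u_{17} = 15; u_{18} = 8; u_{19} = 22; u_{20} = 17; u_{21} = 4; u_{22} = 7.
Since u_{22} = u_0 = 7, the sequence is periodic with period 22.
(3754 - 0) mod 22 = 14, so u_{3754} = u_{14} = 21.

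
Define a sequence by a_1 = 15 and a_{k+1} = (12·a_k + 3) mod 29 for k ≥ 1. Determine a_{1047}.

a_1 = 15,  a_2 = 9,  a_3 = 24,  a_4 = 1,  a_5 = 15.
The sequence repeats with period 4.
So a_{1047} = a_{1 + ((1047-1) mod 4)} = a_3 = 24.

24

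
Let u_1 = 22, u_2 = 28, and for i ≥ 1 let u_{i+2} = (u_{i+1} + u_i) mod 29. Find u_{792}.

18

u_1 = 22,  u_2 = 28,  u_3 = 21,  u_4 = 20,  u_5 = 12,  u_6 = 3,  u_7 = 15,  u_8 = 18,  u_9 = 4,  u_{10} = 22,  u_{11} = 26,  u_{12} = 19,  u_{13} = 16,  u_{14} = 6,  u_{15} = 22,  u_{16} = 28.
The sequence repeats with period 14.
(792 - 1) mod 14 = 7, so u_{792} = u_8 = 18.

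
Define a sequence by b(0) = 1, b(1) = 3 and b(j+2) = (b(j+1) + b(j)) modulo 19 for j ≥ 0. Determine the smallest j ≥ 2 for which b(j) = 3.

15

We have b(0) = 1, b(1) = 3, b(2) = 4, b(3) = 7, b(4) = 11, b(5) = 18, b(6) = 10, b(7) = 9, b(8) = 0, b(9) = 9, b(10) = 9, b(11) = 18, b(12) = 8, b(13) = 7, b(14) = 15, b(15) = 3, b(16) = 18, b(17) = 2, b(18) = 1, b(19) = 3.
Since (b(18), b(19)) = (b(0), b(1)) = (1, 3) (two consecutive terms determine the rest), the sequence is periodic with period 18.
The value 3 first appears (with j ≥ 2) at b(15).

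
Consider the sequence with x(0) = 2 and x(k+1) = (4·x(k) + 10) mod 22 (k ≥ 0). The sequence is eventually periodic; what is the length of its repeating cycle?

Computing terms: x(0) = 2, x(1) = 18, x(2) = 16, x(3) = 8, x(4) = 20, x(5) = 2.
The sequence repeats with period 5.

5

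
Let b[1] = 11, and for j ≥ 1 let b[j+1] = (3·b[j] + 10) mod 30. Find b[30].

13

Computing terms: b[1] = 11, b[2] = 13, b[3] = 19, b[4] = 7, b[5] = 1, b[6] = 13.
Since b[6] = b[2] = 13, the sequence is eventually periodic: after a pre-period of length 1 it cycles with period 4.
For j ≥ 2, b[j] depends only on (j - 2) mod 4. (30 - 2) mod 4 = 0, so b[30] = b[2] = 13.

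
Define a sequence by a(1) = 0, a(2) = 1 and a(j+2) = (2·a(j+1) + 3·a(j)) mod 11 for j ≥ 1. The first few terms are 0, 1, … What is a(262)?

Listing terms: a(1) = 0; a(2) = 1; a(3) = 2; a(4) = 7; a(5) = 9; a(6) = 6; a(7) = 6; a(8) = 8; a(9) = 1; a(10) = 4; a(11) = 0; a(12) = 1.
Since (a(11), a(12)) = (a(1), a(2)) = (0, 1) (two consecutive terms determine the rest), the sequence is periodic with period 10.
So a(262) = a(1 + ((262-1) mod 10)) = a(2) = 1.

1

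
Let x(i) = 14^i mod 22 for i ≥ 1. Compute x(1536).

14

x(1) = 14; x(2) = 20; x(3) = 16; x(4) = 4; x(5) = 12; x(6) = 14.
Since x(6) = x(1) = 14, the sequence is periodic with period 5.
(1536 - 1) mod 5 = 0, so x(1536) = x(1) = 14.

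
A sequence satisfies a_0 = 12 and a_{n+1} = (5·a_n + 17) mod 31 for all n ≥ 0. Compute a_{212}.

a_0 = 12; a_1 = 15; a_2 = 30; a_3 = 12.
The sequence repeats with period 3.
So a_{212} = a_{0 + ((212-0) mod 3)} = a_2 = 30.

30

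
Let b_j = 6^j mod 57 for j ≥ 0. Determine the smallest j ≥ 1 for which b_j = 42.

4

We have b_0 = 1; b_1 = 6; b_2 = 36; b_3 = 45; b_4 = 42; b_5 = 24; b_6 = 30; b_7 = 9; b_8 = 54; b_9 = 39; b_{10} = 6.
Since b_{10} = b_1 = 6, the sequence is eventually periodic: after a pre-period of length 1 it cycles with period 9.
The value 42 first appears (with j ≥ 1) at b_4.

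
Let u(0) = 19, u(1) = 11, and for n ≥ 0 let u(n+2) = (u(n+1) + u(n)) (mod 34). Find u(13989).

27

We have u(0) = 19, u(1) = 11, u(2) = 30, u(3) = 7, u(4) = 3, u(5) = 10, u(6) = 13, u(7) = 23, u(8) = 2, u(9) = 25, u(10) = 27, u(11) = 18, u(12) = 11, u(13) = 29, u(14) = 6, u(15) = 1, u(16) = 7, u(17) = 8, u(18) = 15, u(19) = 23, u(20) = 4, u(21) = 27, u(22) = 31, u(23) = 24, u(24) = 21, u(25) = 11, u(26) = 32, u(27) = 9, u(28) = 7, u(29) = 16, u(30) = 23, u(31) = 5, u(32) = 28, u(33) = 33, u(34) = 27, u(35) = 26, u(36) = 19, u(37) = 11.
Since (u(36), u(37)) = (u(0), u(1)) = (19, 11) (two consecutive terms determine the rest), the sequence is periodic with period 36.
So u(13989) = u(0 + ((13989-0) mod 36)) = u(21) = 27.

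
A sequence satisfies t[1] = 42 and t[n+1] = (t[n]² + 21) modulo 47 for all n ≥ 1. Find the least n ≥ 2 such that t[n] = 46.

2

t[1] = 42; t[2] = 46; t[3] = 22; t[4] = 35; t[5] = 24; t[6] = 33; t[7] = 29; t[8] = 16; t[9] = 42.
Since t[9] = t[1] = 42, the sequence is periodic with period 8.
The value 46 first appears (with n ≥ 2) at t[2].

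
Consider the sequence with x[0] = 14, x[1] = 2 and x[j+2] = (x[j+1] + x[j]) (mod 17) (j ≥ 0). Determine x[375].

Computing terms: x[0] = 14,  x[1] = 2,  x[2] = 16,  x[3] = 1,  x[4] = 0,  x[5] = 1,  x[6] = 1,  x[7] = 2,  x[8] = 3,  x[9] = 5,  x[10] = 8,  x[11] = 13,  x[12] = 4,  x[13] = 0,  x[14] = 4,  x[15] = 4,  x[16] = 8,  x[17] = 12,  x[18] = 3,  x[19] = 15,  x[20] = 1,  x[21] = 16,  x[22] = 0,  x[23] = 16,  x[24] = 16,  x[25] = 15,  x[26] = 14,  x[27] = 12,  x[28] = 9,  x[29] = 4,  x[30] = 13,  x[31] = 0,  x[32] = 13,  x[33] = 13,  x[34] = 9,  x[35] = 5,  x[36] = 14,  x[37] = 2.
Since (x[36], x[37]) = (x[0], x[1]) = (14, 2) (two consecutive terms determine the rest), the sequence is periodic with period 36.
(375 - 0) mod 36 = 15, so x[375] = x[15] = 4.

4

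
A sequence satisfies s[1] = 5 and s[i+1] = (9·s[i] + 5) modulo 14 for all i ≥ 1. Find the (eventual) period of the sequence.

6

We have s[1] = 5; s[2] = 8; s[3] = 7; s[4] = 12; s[5] = 1; s[6] = 0; s[7] = 5.
The sequence repeats with period 6.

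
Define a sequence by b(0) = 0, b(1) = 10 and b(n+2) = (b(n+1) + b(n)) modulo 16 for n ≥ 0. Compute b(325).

10

Listing terms: b(0) = 0; b(1) = 10; b(2) = 10; b(3) = 4; b(4) = 14; b(5) = 2; b(6) = 0; b(7) = 2; b(8) = 2; b(9) = 4; b(10) = 6; b(11) = 10; b(12) = 0; b(13) = 10.
Since (b(12), b(13)) = (b(0), b(1)) = (0, 10) (two consecutive terms determine the rest), the sequence is periodic with period 12.
(325 - 0) mod 12 = 1, so b(325) = b(1) = 10.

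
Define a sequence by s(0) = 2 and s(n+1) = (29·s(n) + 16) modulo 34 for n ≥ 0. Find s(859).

Computing terms: s(0) = 2, s(1) = 6, s(2) = 20, s(3) = 18, s(4) = 28, s(5) = 12, s(6) = 24, s(7) = 32, s(8) = 26, s(9) = 22, s(10) = 8, s(11) = 10, s(12) = 0, s(13) = 16, s(14) = 4, s(15) = 30, s(16) = 2.
Since s(16) = s(0) = 2, the sequence is periodic with period 16.
(859 - 0) mod 16 = 11, so s(859) = s(11) = 10.

10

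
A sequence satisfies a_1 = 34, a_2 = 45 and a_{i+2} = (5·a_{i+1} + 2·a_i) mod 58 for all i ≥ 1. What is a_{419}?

Computing terms: a_1 = 34, a_2 = 45, a_3 = 3, a_4 = 47, a_5 = 9, a_6 = 23, a_7 = 17, a_8 = 15, a_9 = 51, a_{10} = 53, a_{11} = 19, a_{12} = 27, a_{13} = 57, a_{14} = 49, a_{15} = 11, a_{16} = 37, a_{17} = 33, a_{18} = 7, a_{19} = 43, a_{20} = 55, a_{21} = 13, a_{22} = 1, a_{23} = 31, a_{24} = 41, a_{25} = 35, a_{26} = 25, a_{27} = 21, a_{28} = 39, a_{29} = 5, a_{30} = 45, a_{31} = 3.
Since (a_{30}, a_{31}) = (a_2, a_3) = (45, 3) (two consecutive terms determine the rest), the sequence is eventually periodic: after a pre-period of length 1 it cycles with period 28.
For i ≥ 2, a_i depends only on (i - 2) mod 28. (419 - 2) mod 28 = 25, so a_{419} = a_{27} = 21.

21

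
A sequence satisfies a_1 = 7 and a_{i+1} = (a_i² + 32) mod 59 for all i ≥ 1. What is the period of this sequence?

11

Computing terms: a_1 = 7,  a_2 = 22,  a_3 = 44,  a_4 = 21,  a_5 = 1,  a_6 = 33,  a_7 = 0,  a_8 = 32,  a_9 = 53,  a_{10} = 9,  a_{11} = 54,  a_{12} = 57,  a_{13} = 36,  a_{14} = 30,  a_{15} = 47,  a_{16} = 58,  a_{17} = 33.
Since a_{17} = a_6 = 33, the sequence is eventually periodic: after a pre-period of length 5 it cycles with period 11.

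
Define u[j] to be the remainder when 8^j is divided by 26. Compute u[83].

18

We have u[1] = 8, u[2] = 12, u[3] = 18, u[4] = 14, u[5] = 8.
The sequence repeats with period 4.
(83 - 1) mod 4 = 2, so u[83] = u[3] = 18.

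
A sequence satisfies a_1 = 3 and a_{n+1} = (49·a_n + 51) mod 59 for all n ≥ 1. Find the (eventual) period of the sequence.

Listing terms: a_1 = 3,  a_2 = 21,  a_3 = 18,  a_4 = 48,  a_5 = 43,  a_6 = 34,  a_7 = 6,  a_8 = 50,  a_9 = 23,  a_{10} = 57,  a_{11} = 12,  a_{12} = 49,  a_{13} = 33,  a_{14} = 16,  a_{15} = 9,  a_{16} = 20,  a_{17} = 28,  a_{18} = 7,  a_{19} = 40,  a_{20} = 5,  a_{21} = 1,  a_{22} = 41,  a_{23} = 54,  a_{24} = 42,  a_{25} = 44,  a_{26} = 24,  a_{27} = 47,  a_{28} = 53,  a_{29} = 52,  a_{30} = 3.
The sequence repeats with period 29.

29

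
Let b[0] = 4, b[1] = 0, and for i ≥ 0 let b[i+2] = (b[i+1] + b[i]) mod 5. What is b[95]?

3

We have b[0] = 4; b[1] = 0; b[2] = 4; b[3] = 4; b[4] = 3; b[5] = 2; b[6] = 0; b[7] = 2; b[8] = 2; b[9] = 4; b[10] = 1; b[11] = 0; b[12] = 1; b[13] = 1; b[14] = 2; b[15] = 3; b[16] = 0; b[17] = 3; b[18] = 3; b[19] = 1; b[20] = 4; b[21] = 0.
Since (b[20], b[21]) = (b[0], b[1]) = (4, 0) (two consecutive terms determine the rest), the sequence is periodic with period 20.
So b[95] = b[0 + ((95-0) mod 20)] = b[15] = 3.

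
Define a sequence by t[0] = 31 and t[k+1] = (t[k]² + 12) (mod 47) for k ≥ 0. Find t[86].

We have t[0] = 31,  t[1] = 33,  t[2] = 20,  t[3] = 36,  t[4] = 39,  t[5] = 29,  t[6] = 7,  t[7] = 14,  t[8] = 20.
Since t[8] = t[2] = 20, the sequence is eventually periodic: after a pre-period of length 2 it cycles with period 6.
For k ≥ 2, t[k] depends only on (k - 2) mod 6. (86 - 2) mod 6 = 0, so t[86] = t[2] = 20.

20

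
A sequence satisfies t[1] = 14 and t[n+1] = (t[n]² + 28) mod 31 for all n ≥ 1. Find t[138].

Computing terms: t[1] = 14,  t[2] = 7,  t[3] = 15,  t[4] = 5,  t[5] = 22,  t[6] = 16,  t[7] = 5.
Since t[7] = t[4] = 5, the sequence is eventually periodic: after a pre-period of length 3 it cycles with period 3.
For n ≥ 4, t[n] depends only on (n - 4) mod 3. (138 - 4) mod 3 = 2, so t[138] = t[6] = 16.

16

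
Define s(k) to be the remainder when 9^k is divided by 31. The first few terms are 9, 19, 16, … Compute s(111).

8

s(1) = 9,  s(2) = 19,  s(3) = 16,  s(4) = 20,  s(5) = 25,  s(6) = 8,  s(7) = 10,  s(8) = 28,  s(9) = 4,  s(10) = 5,  s(11) = 14,  s(12) = 2,  s(13) = 18,  s(14) = 7,  s(15) = 1,  s(16) = 9.
Since s(16) = s(1) = 9, the sequence is periodic with period 15.
(111 - 1) mod 15 = 5, so s(111) = s(6) = 8.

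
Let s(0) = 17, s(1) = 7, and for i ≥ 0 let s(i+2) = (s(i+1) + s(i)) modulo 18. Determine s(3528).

17

Listing terms: s(0) = 17, s(1) = 7, s(2) = 6, s(3) = 13, s(4) = 1, s(5) = 14, s(6) = 15, s(7) = 11, s(8) = 8, s(9) = 1, s(10) = 9, s(11) = 10, s(12) = 1, s(13) = 11, s(14) = 12, s(15) = 5, s(16) = 17, s(17) = 4, s(18) = 3, s(19) = 7, s(20) = 10, s(21) = 17, s(22) = 9, s(23) = 8, s(24) = 17, s(25) = 7.
Since (s(24), s(25)) = (s(0), s(1)) = (17, 7) (two consecutive terms determine the rest), the sequence is periodic with period 24.
(3528 - 0) mod 24 = 0, so s(3528) = s(0) = 17.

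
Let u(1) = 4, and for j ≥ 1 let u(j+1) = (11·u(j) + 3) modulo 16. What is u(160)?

3

Computing terms: u(1) = 4; u(2) = 15; u(3) = 8; u(4) = 11; u(5) = 12; u(6) = 7; u(7) = 0; u(8) = 3; u(9) = 4.
The sequence repeats with period 8.
So u(160) = u(1 + ((160-1) mod 8)) = u(8) = 3.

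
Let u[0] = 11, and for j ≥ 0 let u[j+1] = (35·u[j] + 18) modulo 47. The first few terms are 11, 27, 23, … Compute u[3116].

Listing terms: u[0] = 11, u[1] = 27, u[2] = 23, u[3] = 24, u[4] = 12, u[5] = 15, u[6] = 26, u[7] = 35, u[8] = 21, u[9] = 1, u[10] = 6, u[11] = 40, u[12] = 8, u[13] = 16, u[14] = 14, u[15] = 38, u[16] = 32, u[17] = 10, u[18] = 39, u[19] = 20, u[20] = 13, u[21] = 3, u[22] = 29, u[23] = 46, u[24] = 30, u[25] = 34, u[26] = 33, u[27] = 45, u[28] = 42, u[29] = 31, u[30] = 22, u[31] = 36, u[32] = 9, u[33] = 4, u[34] = 17, u[35] = 2, u[36] = 41, u[37] = 43, u[38] = 19, u[39] = 25, u[40] = 0, u[41] = 18, u[42] = 37, u[43] = 44, u[44] = 7, u[45] = 28, u[46] = 11.
Since u[46] = u[0] = 11, the sequence is periodic with period 46.
(3116 - 0) mod 46 = 34, so u[3116] = u[34] = 17.

17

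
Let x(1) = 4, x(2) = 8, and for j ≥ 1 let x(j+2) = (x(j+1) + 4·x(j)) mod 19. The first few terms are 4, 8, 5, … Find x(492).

Computing terms: x(1) = 4,  x(2) = 8,  x(3) = 5,  x(4) = 18,  x(5) = 0,  x(6) = 15,  x(7) = 15,  x(8) = 18,  x(9) = 2,  x(10) = 17,  x(11) = 6,  x(12) = 17,  x(13) = 3,  x(14) = 14,  x(15) = 7,  x(16) = 6,  x(17) = 15,  x(18) = 1,  x(19) = 4,  x(20) = 8.
The sequence repeats with period 18.
(492 - 1) mod 18 = 5, so x(492) = x(6) = 15.

15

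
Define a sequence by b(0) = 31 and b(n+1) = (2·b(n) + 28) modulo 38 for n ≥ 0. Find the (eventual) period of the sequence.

b(0) = 31,  b(1) = 14,  b(2) = 18,  b(3) = 26,  b(4) = 4,  b(5) = 36,  b(6) = 24,  b(7) = 0,  b(8) = 28,  b(9) = 8,  b(10) = 6,  b(11) = 2,  b(12) = 32,  b(13) = 16,  b(14) = 22,  b(15) = 34,  b(16) = 20,  b(17) = 30,  b(18) = 12,  b(19) = 14.
Since b(19) = b(1) = 14, the sequence is eventually periodic: after a pre-period of length 1 it cycles with period 18.

18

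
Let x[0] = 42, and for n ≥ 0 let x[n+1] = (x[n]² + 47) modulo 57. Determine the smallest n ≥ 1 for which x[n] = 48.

4

Computing terms: x[0] = 42,  x[1] = 44,  x[2] = 45,  x[3] = 20,  x[4] = 48,  x[5] = 14,  x[6] = 15,  x[7] = 44.
Since x[7] = x[1] = 44, the sequence is eventually periodic: after a pre-period of length 1 it cycles with period 6.
The value 48 first appears (with n ≥ 1) at x[4].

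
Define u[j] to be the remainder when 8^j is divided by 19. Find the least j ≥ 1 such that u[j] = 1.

Computing terms: u[0] = 1; u[1] = 8; u[2] = 7; u[3] = 18; u[4] = 11; u[5] = 12; u[6] = 1.
Since u[6] = u[0] = 1, the sequence is periodic with period 6.
The value 1 next appears (with j ≥ 1) at u[6].

6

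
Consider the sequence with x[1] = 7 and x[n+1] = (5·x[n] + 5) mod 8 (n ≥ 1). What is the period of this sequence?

Listing terms: x[1] = 7,  x[2] = 0,  x[3] = 5,  x[4] = 6,  x[5] = 3,  x[6] = 4,  x[7] = 1,  x[8] = 2,  x[9] = 7.
Since x[9] = x[1] = 7, the sequence is periodic with period 8.

8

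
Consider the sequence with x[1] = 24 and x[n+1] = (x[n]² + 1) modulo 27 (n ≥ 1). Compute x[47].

17

x[1] = 24, x[2] = 10, x[3] = 20, x[4] = 23, x[5] = 17, x[6] = 20.
Since x[6] = x[3] = 20, the sequence is eventually periodic: after a pre-period of length 2 it cycles with period 3.
For n ≥ 3, x[n] depends only on (n - 3) mod 3. (47 - 3) mod 3 = 2, so x[47] = x[5] = 17.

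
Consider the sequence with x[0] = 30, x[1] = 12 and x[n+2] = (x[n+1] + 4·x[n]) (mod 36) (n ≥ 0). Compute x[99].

0

We have x[0] = 30,  x[1] = 12,  x[2] = 24,  x[3] = 0,  x[4] = 24,  x[5] = 24,  x[6] = 12,  x[7] = 0,  x[8] = 12,  x[9] = 12,  x[10] = 24.
Since (x[9], x[10]) = (x[1], x[2]) = (12, 24) (two consecutive terms determine the rest), the sequence is eventually periodic: after a pre-period of length 1 it cycles with period 8.
For n ≥ 1, x[n] depends only on (n - 1) mod 8. (99 - 1) mod 8 = 2, so x[99] = x[3] = 0.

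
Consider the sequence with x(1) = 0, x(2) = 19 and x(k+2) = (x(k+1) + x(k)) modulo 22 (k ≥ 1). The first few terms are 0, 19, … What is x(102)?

Listing terms: x(1) = 0; x(2) = 19; x(3) = 19; x(4) = 16; x(5) = 13; x(6) = 7; x(7) = 20; x(8) = 5; x(9) = 3; x(10) = 8; x(11) = 11; x(12) = 19; x(13) = 8; x(14) = 5; x(15) = 13; x(16) = 18; x(17) = 9; x(18) = 5; x(19) = 14; x(20) = 19; x(21) = 11; x(22) = 8; x(23) = 19; x(24) = 5; x(25) = 2; x(26) = 7; x(27) = 9; x(28) = 16; x(29) = 3; x(30) = 19; x(31) = 0; x(32) = 19.
The sequence repeats with period 30.
So x(102) = x(1 + ((102-1) mod 30)) = x(12) = 19.

19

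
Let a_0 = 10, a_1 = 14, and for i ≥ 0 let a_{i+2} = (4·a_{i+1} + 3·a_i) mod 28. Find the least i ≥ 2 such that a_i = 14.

We have a_0 = 10, a_1 = 14, a_2 = 2, a_3 = 22, a_4 = 10, a_5 = 22, a_6 = 6, a_7 = 6, a_8 = 14, a_9 = 18, a_{10} = 2, a_{11} = 6, a_{12} = 2, a_{13} = 26, a_{14} = 26, a_{15} = 14, a_{16} = 22, a_{17} = 18, a_{18} = 26, a_{19} = 18, a_{20} = 10, a_{21} = 10, a_{22} = 14.
Since (a_{21}, a_{22}) = (a_0, a_1) = (10, 14) (two consecutive terms determine the rest), the sequence is periodic with period 21.
The value 14 first appears (with i ≥ 2) at a_8.

8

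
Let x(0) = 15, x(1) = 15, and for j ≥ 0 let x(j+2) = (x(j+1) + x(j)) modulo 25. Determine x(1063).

Computing terms: x(0) = 15, x(1) = 15, x(2) = 5, x(3) = 20, x(4) = 0, x(5) = 20, x(6) = 20, x(7) = 15, x(8) = 10, x(9) = 0, x(10) = 10, x(11) = 10, x(12) = 20, x(13) = 5, x(14) = 0, x(15) = 5, x(16) = 5, x(17) = 10, x(18) = 15, x(19) = 0, x(20) = 15, x(21) = 15.
Since (x(20), x(21)) = (x(0), x(1)) = (15, 15) (two consecutive terms determine the rest), the sequence is periodic with period 20.
(1063 - 0) mod 20 = 3, so x(1063) = x(3) = 20.

20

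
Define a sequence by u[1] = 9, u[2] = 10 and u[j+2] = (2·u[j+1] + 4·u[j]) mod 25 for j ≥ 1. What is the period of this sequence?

25

Computing terms: u[1] = 9,  u[2] = 10,  u[3] = 6,  u[4] = 2,  u[5] = 3,  u[6] = 14,  u[7] = 15,  u[8] = 11,  u[9] = 7,  u[10] = 8,  u[11] = 19,  u[12] = 20,  u[13] = 16,  u[14] = 12,  u[15] = 13,  u[16] = 24,  u[17] = 0,  u[18] = 21,  u[19] = 17,  u[20] = 18,  u[21] = 4,  u[22] = 5,  u[23] = 1,  u[24] = 22,  u[25] = 23,  u[26] = 9,  u[27] = 10.
Since (u[26], u[27]) = (u[1], u[2]) = (9, 10) (two consecutive terms determine the rest), the sequence is periodic with period 25.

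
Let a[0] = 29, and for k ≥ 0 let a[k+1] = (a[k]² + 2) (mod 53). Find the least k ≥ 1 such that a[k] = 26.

Listing terms: a[0] = 29, a[1] = 48, a[2] = 27, a[3] = 42, a[4] = 17, a[5] = 26, a[6] = 42.
Since a[6] = a[3] = 42, the sequence is eventually periodic: after a pre-period of length 3 it cycles with period 3.
The value 26 first appears (with k ≥ 1) at a[5].

5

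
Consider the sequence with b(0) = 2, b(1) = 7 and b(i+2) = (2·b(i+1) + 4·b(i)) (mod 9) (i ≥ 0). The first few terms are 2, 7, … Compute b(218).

4

Computing terms: b(0) = 2, b(1) = 7, b(2) = 4, b(3) = 0, b(4) = 7, b(5) = 5, b(6) = 2, b(7) = 6, b(8) = 2, b(9) = 1, b(10) = 1, b(11) = 6, b(12) = 7, b(13) = 2, b(14) = 5, b(15) = 0, b(16) = 2, b(17) = 4, b(18) = 7, b(19) = 3, b(20) = 7, b(21) = 8, b(22) = 8, b(23) = 3, b(24) = 2, b(25) = 7.
The sequence repeats with period 24.
(218 - 0) mod 24 = 2, so b(218) = b(2) = 4.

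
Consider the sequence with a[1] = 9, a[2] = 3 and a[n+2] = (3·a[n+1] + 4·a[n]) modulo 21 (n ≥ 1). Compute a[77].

12

Listing terms: a[1] = 9,  a[2] = 3,  a[3] = 3,  a[4] = 0,  a[5] = 12,  a[6] = 15,  a[7] = 9,  a[8] = 3.
Since (a[7], a[8]) = (a[1], a[2]) = (9, 3) (two consecutive terms determine the rest), the sequence is periodic with period 6.
So a[77] = a[1 + ((77-1) mod 6)] = a[5] = 12.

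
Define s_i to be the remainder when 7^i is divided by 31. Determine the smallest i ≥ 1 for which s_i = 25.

10

Computing terms: s_0 = 1,  s_1 = 7,  s_2 = 18,  s_3 = 2,  s_4 = 14,  s_5 = 5,  s_6 = 4,  s_7 = 28,  s_8 = 10,  s_9 = 8,  s_{10} = 25,  s_{11} = 20,  s_{12} = 16,  s_{13} = 19,  s_{14} = 9,  s_{15} = 1.
The sequence repeats with period 15.
The value 25 first appears (with i ≥ 1) at s_{10}.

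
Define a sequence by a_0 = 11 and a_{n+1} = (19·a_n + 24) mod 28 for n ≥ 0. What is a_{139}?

Computing terms: a_0 = 11; a_1 = 9; a_2 = 27; a_3 = 5; a_4 = 7; a_5 = 17; a_6 = 11.
Since a_6 = a_0 = 11, the sequence is periodic with period 6.
(139 - 0) mod 6 = 1, so a_{139} = a_1 = 9.

9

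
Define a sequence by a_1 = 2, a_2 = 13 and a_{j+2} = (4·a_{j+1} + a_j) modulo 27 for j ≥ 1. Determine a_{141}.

We have a_1 = 2,  a_2 = 13,  a_3 = 0,  a_4 = 13,  a_5 = 25,  a_6 = 5,  a_7 = 18,  a_8 = 23,  a_9 = 2,  a_{10} = 4,  a_{11} = 18,  a_{12} = 22,  a_{13} = 25,  a_{14} = 14,  a_{15} = 0,  a_{16} = 14,  a_{17} = 2,  a_{18} = 22,  a_{19} = 9,  a_{20} = 4,  a_{21} = 25,  a_{22} = 23,  a_{23} = 9,  a_{24} = 5,  a_{25} = 2,  a_{26} = 13.
The sequence repeats with period 24.
So a_{141} = a_{1 + ((141-1) mod 24)} = a_{21} = 25.

25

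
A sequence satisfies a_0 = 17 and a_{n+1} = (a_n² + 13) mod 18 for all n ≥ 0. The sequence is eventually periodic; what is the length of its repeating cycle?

a_0 = 17, a_1 = 14, a_2 = 11, a_3 = 8, a_4 = 5, a_5 = 2, a_6 = 17.
Since a_6 = a_0 = 17, the sequence is periodic with period 6.

6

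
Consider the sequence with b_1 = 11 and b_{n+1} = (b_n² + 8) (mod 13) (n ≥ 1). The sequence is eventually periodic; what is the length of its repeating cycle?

3

Listing terms: b_1 = 11,  b_2 = 12,  b_3 = 9,  b_4 = 11.
Since b_4 = b_1 = 11, the sequence is periodic with period 3.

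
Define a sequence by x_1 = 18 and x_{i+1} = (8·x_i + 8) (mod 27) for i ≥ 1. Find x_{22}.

26

We have x_1 = 18; x_2 = 17; x_3 = 9; x_4 = 26; x_5 = 0; x_6 = 8; x_7 = 18.
Since x_7 = x_1 = 18, the sequence is periodic with period 6.
(22 - 1) mod 6 = 3, so x_{22} = x_4 = 26.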